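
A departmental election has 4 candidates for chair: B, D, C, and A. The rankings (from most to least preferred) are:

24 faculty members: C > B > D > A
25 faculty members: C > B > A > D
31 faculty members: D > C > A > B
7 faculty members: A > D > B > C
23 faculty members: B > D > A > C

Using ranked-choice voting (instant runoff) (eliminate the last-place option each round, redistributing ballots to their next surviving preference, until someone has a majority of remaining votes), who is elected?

Round 1: B 23, D 31, C 49, A 7. Eliminate A.
Round 2: B 23, D 38, C 49. Eliminate B.
Round 3: D 61, C 49. D has a majority.

D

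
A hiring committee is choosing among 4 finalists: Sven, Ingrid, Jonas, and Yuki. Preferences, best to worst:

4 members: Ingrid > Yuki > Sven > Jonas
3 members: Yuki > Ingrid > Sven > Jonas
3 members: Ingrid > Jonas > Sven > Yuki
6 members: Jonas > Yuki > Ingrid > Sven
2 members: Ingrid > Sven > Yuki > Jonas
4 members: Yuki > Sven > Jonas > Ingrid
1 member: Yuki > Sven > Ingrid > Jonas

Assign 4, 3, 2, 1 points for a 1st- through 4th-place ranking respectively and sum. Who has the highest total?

Sven: 4·2 + 3·2 + 3·2 + 6·1 + 2·3 + 4·3 + 1·3 = 47
Ingrid: 4·4 + 3·3 + 3·4 + 6·2 + 2·4 + 4·1 + 1·2 = 63
Jonas: 4·1 + 3·1 + 3·3 + 6·4 + 2·1 + 4·2 + 1·1 = 51
Yuki: 4·3 + 3·4 + 3·1 + 6·3 + 2·2 + 4·4 + 1·4 = 69
Yuki has the highest Borda score (69).

Yuki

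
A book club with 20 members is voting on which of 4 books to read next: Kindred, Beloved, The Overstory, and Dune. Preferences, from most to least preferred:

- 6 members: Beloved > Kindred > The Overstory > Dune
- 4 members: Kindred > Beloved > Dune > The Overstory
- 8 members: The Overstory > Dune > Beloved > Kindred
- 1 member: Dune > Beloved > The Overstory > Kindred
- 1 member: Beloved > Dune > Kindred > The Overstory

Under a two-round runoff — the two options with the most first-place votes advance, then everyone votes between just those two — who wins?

Beloved

Round 1 first-place votes: Kindred 4, Beloved 7, The Overstory 8, Dune 1.
The Overstory and Beloved advance.
Runoff: The Overstory is preferred to Beloved by 8 voters; Beloved by 12.
Beloved wins the runoff.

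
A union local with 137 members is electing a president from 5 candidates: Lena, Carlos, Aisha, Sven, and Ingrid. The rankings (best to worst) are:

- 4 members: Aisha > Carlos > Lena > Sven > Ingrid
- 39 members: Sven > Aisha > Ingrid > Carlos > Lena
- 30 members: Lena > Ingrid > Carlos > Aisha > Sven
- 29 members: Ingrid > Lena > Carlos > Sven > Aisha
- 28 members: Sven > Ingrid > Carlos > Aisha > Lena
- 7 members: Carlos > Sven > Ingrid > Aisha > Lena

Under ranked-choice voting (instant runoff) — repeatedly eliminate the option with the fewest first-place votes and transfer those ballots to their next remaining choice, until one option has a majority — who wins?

Sven

Round 1: Lena 30, Carlos 7, Aisha 4, Sven 67, Ingrid 29. Eliminate Aisha.
Round 2: Lena 30, Carlos 11, Sven 67, Ingrid 29. Eliminate Carlos.
Round 3: Lena 34, Sven 74, Ingrid 29. Sven has a majority.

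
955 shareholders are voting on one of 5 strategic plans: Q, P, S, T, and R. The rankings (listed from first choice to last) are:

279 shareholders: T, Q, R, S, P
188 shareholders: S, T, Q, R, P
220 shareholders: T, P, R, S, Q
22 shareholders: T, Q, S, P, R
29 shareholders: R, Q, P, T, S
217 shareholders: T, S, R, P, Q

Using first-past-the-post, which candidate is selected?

First-place votes: Q 0, P 0, S 188, T 738, R 29.
T has the most first-place votes.

T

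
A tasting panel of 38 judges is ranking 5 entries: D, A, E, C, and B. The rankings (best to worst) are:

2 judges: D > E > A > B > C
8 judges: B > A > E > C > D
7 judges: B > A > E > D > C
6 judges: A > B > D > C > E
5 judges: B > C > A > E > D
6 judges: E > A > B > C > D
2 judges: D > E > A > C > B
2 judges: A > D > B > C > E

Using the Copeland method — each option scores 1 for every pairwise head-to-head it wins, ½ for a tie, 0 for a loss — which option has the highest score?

B

D: ties C; loses to A, E, and B → score 0.5.
A: beats D, E, and C; loses to B → score 3.
E: beats D and C; loses to A and B → score 2.
C: ties D; loses to A, E, and B → score 0.5.
B: beats D, A, E, and C → score 4.
B has the best pairwise record.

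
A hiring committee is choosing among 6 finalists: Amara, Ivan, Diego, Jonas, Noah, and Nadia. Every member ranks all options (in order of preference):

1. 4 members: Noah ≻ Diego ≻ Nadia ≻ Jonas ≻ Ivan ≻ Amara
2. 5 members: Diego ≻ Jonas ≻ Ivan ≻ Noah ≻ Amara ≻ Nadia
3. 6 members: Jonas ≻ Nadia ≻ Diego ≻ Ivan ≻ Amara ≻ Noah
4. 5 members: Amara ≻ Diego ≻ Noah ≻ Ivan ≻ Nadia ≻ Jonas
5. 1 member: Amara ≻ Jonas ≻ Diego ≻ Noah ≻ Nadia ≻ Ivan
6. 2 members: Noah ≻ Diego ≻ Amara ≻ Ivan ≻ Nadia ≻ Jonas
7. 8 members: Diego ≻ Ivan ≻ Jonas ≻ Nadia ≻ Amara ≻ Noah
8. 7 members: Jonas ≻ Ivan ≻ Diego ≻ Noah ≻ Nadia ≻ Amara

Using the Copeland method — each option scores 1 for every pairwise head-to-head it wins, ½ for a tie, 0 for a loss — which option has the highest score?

Diego

Amara: beats Noah; loses to Ivan, Diego, Jonas, and Nadia → score 1.
Ivan: beats Amara, Noah, and Nadia; loses to Diego and Jonas → score 3.
Diego: beats Amara, Ivan, Jonas, Noah, and Nadia → score 5.
Jonas: beats Amara, Ivan, Noah, and Nadia; loses to Diego → score 4.
Noah: beats Nadia; loses to Amara, Ivan, Diego, and Jonas → score 1.
Nadia: beats Amara; loses to Ivan, Diego, Jonas, and Noah → score 1.
Diego has the best pairwise record.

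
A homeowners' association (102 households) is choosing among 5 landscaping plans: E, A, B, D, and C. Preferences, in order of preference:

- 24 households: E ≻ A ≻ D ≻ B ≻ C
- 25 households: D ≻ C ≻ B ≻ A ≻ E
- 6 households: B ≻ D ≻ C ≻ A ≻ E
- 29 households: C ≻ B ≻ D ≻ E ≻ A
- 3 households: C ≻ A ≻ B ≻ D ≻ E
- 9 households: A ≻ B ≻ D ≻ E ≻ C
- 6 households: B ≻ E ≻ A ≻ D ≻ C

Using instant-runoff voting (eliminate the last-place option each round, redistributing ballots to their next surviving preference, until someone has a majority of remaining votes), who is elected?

Round 1: E 24, A 9, B 12, D 25, C 32. Eliminate A.
Round 2: E 24, B 21, D 25, C 32. Eliminate B.
Round 3: E 30, D 40, C 32. Eliminate E.
Round 4: D 70, C 32. D has a majority.

D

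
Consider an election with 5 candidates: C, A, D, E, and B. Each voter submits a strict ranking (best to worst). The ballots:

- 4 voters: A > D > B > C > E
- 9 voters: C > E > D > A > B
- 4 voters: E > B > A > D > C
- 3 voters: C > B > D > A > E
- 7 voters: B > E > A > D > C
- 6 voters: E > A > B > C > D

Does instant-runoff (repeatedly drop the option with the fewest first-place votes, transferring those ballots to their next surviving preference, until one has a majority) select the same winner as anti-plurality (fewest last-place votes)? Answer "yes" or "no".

Instant-runoff — R1 C 12, A 4, D 0, E 10, B 7 (D out); R2 C 12, A 4, E 10, B 7 (A out); R3 C 12, E 10, B 11 (E out); R4 C 12, B 21 (B winner). Winner: B.
Anti-plurality — last-place votes: C 11, A 0, D 6, E 7, B 9. Winner: A.
The two methods disagree.

no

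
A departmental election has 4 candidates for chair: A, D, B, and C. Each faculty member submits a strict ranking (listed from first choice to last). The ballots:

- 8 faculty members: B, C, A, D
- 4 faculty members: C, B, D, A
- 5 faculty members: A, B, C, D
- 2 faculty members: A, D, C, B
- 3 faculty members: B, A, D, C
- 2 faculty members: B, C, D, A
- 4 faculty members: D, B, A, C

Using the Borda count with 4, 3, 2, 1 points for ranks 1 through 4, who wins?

B

A: 8·2 + 4·1 + 5·4 + 2·4 + 3·3 + 2·1 + 4·2 = 67
D: 8·1 + 4·2 + 5·1 + 2·3 + 3·2 + 2·2 + 4·4 = 53
B: 8·4 + 4·3 + 5·3 + 2·1 + 3·4 + 2·4 + 4·3 = 93
C: 8·3 + 4·4 + 5·2 + 2·2 + 3·1 + 2·3 + 4·1 = 67
B has the highest Borda score (93).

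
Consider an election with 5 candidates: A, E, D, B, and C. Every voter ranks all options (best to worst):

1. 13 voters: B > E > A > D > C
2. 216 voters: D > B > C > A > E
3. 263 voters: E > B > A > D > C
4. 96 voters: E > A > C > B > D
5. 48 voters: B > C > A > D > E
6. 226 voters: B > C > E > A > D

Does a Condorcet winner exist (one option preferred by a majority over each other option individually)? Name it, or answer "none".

B vs A: 766–96 for B.
B vs E: 503–359 for B.
B vs D: 646–216 for B.
B vs C: 766–96 for B.
B beats every other option head-to-head.

B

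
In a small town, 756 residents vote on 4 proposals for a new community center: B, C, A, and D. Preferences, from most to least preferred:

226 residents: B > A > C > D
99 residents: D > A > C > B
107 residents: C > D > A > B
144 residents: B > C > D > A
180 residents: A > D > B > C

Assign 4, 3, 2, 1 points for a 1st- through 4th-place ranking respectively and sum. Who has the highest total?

A

B: 226·4 + 99·1 + 107·1 + 144·4 + 180·2 = 2046
C: 226·2 + 99·2 + 107·4 + 144·3 + 180·1 = 1690
A: 226·3 + 99·3 + 107·2 + 144·1 + 180·4 = 2053
D: 226·1 + 99·4 + 107·3 + 144·2 + 180·3 = 1771
A has the highest Borda score (2053).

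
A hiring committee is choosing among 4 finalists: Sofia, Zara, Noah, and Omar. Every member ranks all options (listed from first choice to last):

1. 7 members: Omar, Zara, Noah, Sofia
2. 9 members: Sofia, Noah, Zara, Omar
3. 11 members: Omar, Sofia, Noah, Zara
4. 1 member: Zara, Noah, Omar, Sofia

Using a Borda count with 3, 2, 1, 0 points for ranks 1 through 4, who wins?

Omar

Sofia: 7·0 + 9·3 + 11·2 + 1·0 = 49
Zara: 7·2 + 9·1 + 11·0 + 1·3 = 26
Noah: 7·1 + 9·2 + 11·1 + 1·2 = 38
Omar: 7·3 + 9·0 + 11·3 + 1·1 = 55
Omar has the highest Borda score (55).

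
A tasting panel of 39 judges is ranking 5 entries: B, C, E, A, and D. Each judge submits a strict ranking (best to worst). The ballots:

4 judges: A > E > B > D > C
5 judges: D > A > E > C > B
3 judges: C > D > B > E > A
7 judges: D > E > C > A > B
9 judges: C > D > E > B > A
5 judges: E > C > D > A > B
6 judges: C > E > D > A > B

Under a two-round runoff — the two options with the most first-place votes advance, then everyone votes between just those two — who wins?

Round 1 first-place votes: B 0, C 18, E 5, A 4, D 12.
C and D advance.
Runoff: C is preferred to D by 23 voters; D by 16.
C wins the runoff.

C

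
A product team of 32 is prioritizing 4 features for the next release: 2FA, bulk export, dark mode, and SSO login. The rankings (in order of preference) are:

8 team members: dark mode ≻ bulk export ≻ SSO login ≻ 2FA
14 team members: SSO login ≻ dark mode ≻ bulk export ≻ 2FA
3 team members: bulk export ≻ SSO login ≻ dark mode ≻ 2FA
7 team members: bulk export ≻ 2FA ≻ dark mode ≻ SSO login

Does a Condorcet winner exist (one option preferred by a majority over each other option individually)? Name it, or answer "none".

none

Checking pairwise contests:
bulk export beats 2FA 32–0.
dark mode beats bulk export 22–10.
SSO login beats dark mode 17–15.
bulk export beats SSO login 18–14.
Every option loses at least one head-to-head, so there is no Condorcet winner.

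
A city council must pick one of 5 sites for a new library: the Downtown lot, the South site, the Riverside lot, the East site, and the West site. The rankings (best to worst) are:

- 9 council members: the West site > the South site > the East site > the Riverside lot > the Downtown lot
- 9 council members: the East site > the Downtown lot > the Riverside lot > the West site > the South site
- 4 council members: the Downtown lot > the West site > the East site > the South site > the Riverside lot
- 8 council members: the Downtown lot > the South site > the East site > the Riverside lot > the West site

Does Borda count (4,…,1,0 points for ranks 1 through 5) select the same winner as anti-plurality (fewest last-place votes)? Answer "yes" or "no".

Borda — scores: the Downtown lot 75, the South site 55, the Riverside lot 35, the East site 78, the West site 57. Winner: the East site.
Anti-plurality — last-place votes: the Downtown lot 9, the South site 9, the Riverside lot 4, the East site 0, the West site 8. Winner: the East site.
The two methods agree.

yes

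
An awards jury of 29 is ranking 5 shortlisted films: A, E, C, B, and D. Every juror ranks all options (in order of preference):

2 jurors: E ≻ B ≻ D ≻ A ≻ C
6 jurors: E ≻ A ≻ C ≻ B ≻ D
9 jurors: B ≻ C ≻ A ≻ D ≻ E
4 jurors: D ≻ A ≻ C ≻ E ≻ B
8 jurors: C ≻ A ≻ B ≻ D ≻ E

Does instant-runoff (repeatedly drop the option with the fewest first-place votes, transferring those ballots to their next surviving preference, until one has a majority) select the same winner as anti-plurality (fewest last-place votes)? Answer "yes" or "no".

no

Instant-runoff — R1 A 0, E 8, C 8, B 9, D 4 (A out); R2 E 8, C 8, B 9, D 4 (D out); R3 E 8, C 12, B 9 (E out); R4 C 18, B 11 (C winner). Winner: C.
Anti-plurality — last-place votes: A 0, E 17, C 2, B 4, D 6. Winner: A.
The two methods disagree.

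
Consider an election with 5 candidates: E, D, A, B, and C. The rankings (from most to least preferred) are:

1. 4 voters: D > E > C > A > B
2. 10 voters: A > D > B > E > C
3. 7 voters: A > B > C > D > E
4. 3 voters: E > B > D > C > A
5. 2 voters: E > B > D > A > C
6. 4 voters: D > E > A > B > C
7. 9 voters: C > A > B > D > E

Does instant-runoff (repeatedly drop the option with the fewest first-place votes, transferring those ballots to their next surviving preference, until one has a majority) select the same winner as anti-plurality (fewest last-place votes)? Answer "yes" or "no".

Instant-runoff — R1 E 5, D 8, A 17, B 0, C 9 (B out); R2 E 5, D 8, A 17, C 9 (E out); R3 D 13, A 17, C 9 (C out); R4 D 13, A 26 (A winner). Winner: A.
Anti-plurality — last-place votes: E 16, D 0, A 3, B 4, C 16. Winner: D.
The two methods disagree.

no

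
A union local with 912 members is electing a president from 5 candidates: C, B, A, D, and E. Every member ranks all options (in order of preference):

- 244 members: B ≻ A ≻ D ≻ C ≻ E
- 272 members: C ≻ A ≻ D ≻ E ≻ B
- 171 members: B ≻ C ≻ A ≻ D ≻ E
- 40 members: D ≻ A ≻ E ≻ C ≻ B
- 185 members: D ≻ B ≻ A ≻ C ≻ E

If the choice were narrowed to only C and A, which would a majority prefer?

Voters preferring C to A: 443; preferring A to C: 469.
A wins the head-to-head.

A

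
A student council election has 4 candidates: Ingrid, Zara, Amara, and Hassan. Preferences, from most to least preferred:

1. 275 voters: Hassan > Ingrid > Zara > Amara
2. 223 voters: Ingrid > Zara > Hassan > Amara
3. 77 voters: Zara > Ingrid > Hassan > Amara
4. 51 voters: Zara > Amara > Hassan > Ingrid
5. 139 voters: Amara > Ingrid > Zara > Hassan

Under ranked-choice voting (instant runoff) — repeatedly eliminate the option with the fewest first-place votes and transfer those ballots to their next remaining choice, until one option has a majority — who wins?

Ingrid

Round 1: Ingrid 223, Zara 128, Amara 139, Hassan 275. Eliminate Zara.
Round 2: Ingrid 300, Amara 190, Hassan 275. Eliminate Amara.
Round 3: Ingrid 439, Hassan 326. Ingrid has a majority.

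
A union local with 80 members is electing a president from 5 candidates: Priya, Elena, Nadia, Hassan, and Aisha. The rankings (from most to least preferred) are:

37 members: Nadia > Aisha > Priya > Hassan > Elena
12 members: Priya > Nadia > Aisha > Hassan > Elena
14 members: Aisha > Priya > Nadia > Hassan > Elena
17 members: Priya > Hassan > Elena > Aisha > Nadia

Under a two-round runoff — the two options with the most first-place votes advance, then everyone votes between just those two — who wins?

Round 1 first-place votes: Priya 29, Elena 0, Nadia 37, Hassan 0, Aisha 14.
Nadia and Priya advance.
Runoff: Nadia is preferred to Priya by 37 voters; Priya by 43.
Priya wins the runoff.

Priya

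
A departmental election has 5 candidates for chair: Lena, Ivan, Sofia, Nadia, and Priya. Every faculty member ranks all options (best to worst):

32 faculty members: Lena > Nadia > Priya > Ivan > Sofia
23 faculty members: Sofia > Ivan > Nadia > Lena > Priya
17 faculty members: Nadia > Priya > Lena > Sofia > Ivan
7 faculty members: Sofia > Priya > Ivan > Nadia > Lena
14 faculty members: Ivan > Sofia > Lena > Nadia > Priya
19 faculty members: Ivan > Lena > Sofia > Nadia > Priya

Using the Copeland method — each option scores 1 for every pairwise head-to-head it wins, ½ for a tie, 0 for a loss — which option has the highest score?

Ivan

Lena: beats Sofia, Nadia, and Priya; loses to Ivan → score 3.
Ivan: beats Lena, Sofia, and Nadia; ties Priya → score 3.5.
Sofia: beats Nadia and Priya; loses to Lena and Ivan → score 2.
Nadia: beats Priya; loses to Lena, Ivan, and Sofia → score 1.
Priya: ties Ivan; loses to Lena, Sofia, and Nadia → score 0.5.
Ivan has the best pairwise record.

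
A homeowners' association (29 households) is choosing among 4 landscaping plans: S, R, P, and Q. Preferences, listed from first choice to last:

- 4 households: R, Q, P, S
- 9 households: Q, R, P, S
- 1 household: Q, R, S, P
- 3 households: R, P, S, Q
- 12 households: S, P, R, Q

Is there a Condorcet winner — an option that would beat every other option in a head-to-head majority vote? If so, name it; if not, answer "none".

R vs S: 17–12 for R.
R vs P: 17–12 for R.
R vs Q: 19–10 for R.
R beats every other option head-to-head.

R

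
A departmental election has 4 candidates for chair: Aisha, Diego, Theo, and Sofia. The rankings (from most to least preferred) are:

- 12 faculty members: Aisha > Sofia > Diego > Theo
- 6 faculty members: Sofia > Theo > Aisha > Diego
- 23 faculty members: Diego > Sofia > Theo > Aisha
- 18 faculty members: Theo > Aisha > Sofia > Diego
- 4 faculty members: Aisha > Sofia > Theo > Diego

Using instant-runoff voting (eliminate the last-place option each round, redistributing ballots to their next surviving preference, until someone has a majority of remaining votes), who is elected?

Diego

Round 1: Aisha 16, Diego 23, Theo 18, Sofia 6. Eliminate Sofia.
Round 2: Aisha 16, Diego 23, Theo 24. Eliminate Aisha.
Round 3: Diego 35, Theo 28. Diego has a majority.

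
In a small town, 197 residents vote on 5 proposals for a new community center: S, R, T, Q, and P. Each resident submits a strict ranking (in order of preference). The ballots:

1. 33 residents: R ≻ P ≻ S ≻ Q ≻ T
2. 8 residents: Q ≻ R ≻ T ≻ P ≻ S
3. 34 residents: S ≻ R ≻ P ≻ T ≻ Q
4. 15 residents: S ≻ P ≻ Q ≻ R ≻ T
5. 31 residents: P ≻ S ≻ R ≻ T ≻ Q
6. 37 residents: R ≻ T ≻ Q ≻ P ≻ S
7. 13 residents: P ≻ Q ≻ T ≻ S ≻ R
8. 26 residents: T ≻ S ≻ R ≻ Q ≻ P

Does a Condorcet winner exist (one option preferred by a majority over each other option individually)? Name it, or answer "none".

Checking pairwise contests:
P beats S 122–75.
S beats R 119–78.
S beats T 113–84.
S beats Q 139–58.
R beats P 138–59.
Every option loses at least one head-to-head, so there is no Condorcet winner.

none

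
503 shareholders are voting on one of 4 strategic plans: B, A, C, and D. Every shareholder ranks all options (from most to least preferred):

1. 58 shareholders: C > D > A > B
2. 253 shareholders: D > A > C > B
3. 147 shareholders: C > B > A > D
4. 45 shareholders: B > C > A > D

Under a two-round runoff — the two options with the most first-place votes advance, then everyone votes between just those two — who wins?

D

Round 1 first-place votes: B 45, A 0, C 205, D 253.
D and C advance.
Runoff: D is preferred to C by 253 voters; C by 250.
D wins the runoff.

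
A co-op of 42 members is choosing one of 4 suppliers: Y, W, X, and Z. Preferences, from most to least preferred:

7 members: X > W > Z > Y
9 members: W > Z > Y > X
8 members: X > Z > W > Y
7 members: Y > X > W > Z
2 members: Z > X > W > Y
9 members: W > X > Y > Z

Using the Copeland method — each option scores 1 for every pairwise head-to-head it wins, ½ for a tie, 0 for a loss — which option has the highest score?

X

Y: loses to W, X, and Z → score 0.
W: beats Y and Z; loses to X → score 2.
X: beats Y, W, and Z → score 3.
Z: beats Y; loses to W and X → score 1.
X has the best pairwise record.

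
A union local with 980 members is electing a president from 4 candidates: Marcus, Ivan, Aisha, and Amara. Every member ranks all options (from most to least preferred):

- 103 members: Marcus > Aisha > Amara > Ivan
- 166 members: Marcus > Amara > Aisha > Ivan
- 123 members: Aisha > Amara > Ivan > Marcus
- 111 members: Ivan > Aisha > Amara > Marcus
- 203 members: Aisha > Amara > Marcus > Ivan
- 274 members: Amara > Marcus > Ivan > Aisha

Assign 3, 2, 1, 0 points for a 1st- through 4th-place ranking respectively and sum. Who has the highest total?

Amara

Marcus: 103·3 + 166·3 + 123·0 + 111·0 + 203·1 + 274·2 = 1558
Ivan: 103·0 + 166·0 + 123·1 + 111·3 + 203·0 + 274·1 = 730
Aisha: 103·2 + 166·1 + 123·3 + 111·2 + 203·3 + 274·0 = 1572
Amara: 103·1 + 166·2 + 123·2 + 111·1 + 203·2 + 274·3 = 2020
Amara has the highest Borda score (2020).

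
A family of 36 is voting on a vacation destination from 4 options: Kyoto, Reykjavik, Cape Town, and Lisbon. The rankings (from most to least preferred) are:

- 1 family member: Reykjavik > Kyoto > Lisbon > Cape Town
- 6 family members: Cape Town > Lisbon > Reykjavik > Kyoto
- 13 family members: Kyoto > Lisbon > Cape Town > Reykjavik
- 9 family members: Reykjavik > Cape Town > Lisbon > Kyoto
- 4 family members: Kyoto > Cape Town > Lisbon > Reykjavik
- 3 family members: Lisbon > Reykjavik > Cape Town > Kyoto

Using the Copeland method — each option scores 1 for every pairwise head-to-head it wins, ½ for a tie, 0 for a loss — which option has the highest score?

Cape Town

Kyoto: ties Cape Town and Lisbon; loses to Reykjavik → score 1.
Reykjavik: beats Kyoto; loses to Cape Town and Lisbon → score 1.
Cape Town: beats Reykjavik and Lisbon; ties Kyoto → score 2.5.
Lisbon: beats Reykjavik; ties Kyoto; loses to Cape Town → score 1.5.
Cape Town has the best pairwise record.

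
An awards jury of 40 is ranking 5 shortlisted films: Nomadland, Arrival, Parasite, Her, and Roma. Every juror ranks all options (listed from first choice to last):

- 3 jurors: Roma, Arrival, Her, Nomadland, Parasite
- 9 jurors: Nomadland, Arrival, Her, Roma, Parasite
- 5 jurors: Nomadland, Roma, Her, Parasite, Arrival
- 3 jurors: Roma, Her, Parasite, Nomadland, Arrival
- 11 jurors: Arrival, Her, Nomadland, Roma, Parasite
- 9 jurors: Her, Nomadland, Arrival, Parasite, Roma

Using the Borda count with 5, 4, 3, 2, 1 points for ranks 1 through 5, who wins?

Nomadland: 3·2 + 9·5 + 5·5 + 3·2 + 11·3 + 9·4 = 151
Arrival: 3·4 + 9·4 + 5·1 + 3·1 + 11·5 + 9·3 = 138
Parasite: 3·1 + 9·1 + 5·2 + 3·3 + 11·1 + 9·2 = 60
Her: 3·3 + 9·3 + 5·3 + 3·4 + 11·4 + 9·5 = 152
Roma: 3·5 + 9·2 + 5·4 + 3·5 + 11·2 + 9·1 = 99
Her has the highest Borda score (152).

Her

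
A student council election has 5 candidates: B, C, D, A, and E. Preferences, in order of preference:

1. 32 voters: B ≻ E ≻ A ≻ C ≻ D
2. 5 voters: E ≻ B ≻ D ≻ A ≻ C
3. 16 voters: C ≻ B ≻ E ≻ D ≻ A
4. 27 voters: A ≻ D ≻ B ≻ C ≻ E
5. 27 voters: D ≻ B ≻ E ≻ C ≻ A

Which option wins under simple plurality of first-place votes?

First-place votes: B 32, C 16, D 27, A 27, E 5.
B has the most first-place votes.

B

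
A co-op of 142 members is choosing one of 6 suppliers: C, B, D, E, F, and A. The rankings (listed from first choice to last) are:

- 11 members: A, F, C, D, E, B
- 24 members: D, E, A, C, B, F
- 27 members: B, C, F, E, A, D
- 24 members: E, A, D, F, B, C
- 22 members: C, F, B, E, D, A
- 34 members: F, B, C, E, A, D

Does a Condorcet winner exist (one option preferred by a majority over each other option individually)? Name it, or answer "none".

Checking pairwise contests:
B beats C 85–57.
F beats B 91–51.
C beats D 94–48.
C beats E 94–48.
C beats F 73–69.
C beats A 83–59.
Every option loses at least one head-to-head, so there is no Condorcet winner.

none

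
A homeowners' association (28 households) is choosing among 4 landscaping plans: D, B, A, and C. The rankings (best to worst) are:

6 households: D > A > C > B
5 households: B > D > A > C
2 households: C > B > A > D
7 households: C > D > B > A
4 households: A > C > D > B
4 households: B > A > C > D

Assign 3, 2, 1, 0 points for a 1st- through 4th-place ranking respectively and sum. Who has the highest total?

D

D: 6·3 + 5·2 + 2·0 + 7·2 + 4·1 + 4·0 = 46
B: 6·0 + 5·3 + 2·2 + 7·1 + 4·0 + 4·3 = 38
A: 6·2 + 5·1 + 2·1 + 7·0 + 4·3 + 4·2 = 39
C: 6·1 + 5·0 + 2·3 + 7·3 + 4·2 + 4·1 = 45
D has the highest Borda score (46).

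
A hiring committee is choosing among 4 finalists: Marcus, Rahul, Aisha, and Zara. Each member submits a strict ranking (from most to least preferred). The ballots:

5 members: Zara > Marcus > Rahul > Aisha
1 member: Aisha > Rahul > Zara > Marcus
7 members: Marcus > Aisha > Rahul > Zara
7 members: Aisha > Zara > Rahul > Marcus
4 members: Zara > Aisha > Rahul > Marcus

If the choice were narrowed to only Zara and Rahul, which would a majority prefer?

Zara

Voters preferring Zara to Rahul: 16; preferring Rahul to Zara: 8.
Zara wins the head-to-head.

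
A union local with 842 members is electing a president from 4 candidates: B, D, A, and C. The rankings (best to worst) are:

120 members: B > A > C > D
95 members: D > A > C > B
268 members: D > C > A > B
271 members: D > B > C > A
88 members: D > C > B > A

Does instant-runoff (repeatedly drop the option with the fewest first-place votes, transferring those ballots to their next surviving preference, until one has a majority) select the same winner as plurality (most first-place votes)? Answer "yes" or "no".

yes

Instant-runoff — R1 B 120, D 722, A 0, C 0 (D winner). Winner: D.
Plurality — first-place votes: B 120, D 722, A 0, C 0. Winner: D.
The two methods agree.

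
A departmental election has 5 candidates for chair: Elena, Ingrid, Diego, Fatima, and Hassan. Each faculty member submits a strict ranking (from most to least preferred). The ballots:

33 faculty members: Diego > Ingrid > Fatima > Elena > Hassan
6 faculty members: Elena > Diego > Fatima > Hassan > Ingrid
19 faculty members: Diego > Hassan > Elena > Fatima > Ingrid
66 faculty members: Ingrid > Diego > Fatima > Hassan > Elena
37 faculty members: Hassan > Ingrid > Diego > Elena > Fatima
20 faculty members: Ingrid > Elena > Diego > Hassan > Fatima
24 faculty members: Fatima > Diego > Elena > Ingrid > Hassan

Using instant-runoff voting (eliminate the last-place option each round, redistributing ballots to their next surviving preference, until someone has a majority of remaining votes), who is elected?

Round 1: Elena 6, Ingrid 86, Diego 52, Fatima 24, Hassan 37. Eliminate Elena.
Round 2: Ingrid 86, Diego 58, Fatima 24, Hassan 37. Eliminate Fatima.
Round 3: Ingrid 86, Diego 82, Hassan 37. Eliminate Hassan.
Round 4: Ingrid 123, Diego 82. Ingrid has a majority.

Ingrid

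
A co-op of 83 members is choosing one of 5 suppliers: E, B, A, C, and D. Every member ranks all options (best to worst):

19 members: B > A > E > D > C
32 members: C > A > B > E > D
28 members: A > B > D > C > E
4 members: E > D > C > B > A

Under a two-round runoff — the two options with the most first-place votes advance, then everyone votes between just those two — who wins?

A

Round 1 first-place votes: E 4, B 19, A 28, C 32, D 0.
C and A advance.
Runoff: C is preferred to A by 36 voters; A by 47.
A wins the runoff.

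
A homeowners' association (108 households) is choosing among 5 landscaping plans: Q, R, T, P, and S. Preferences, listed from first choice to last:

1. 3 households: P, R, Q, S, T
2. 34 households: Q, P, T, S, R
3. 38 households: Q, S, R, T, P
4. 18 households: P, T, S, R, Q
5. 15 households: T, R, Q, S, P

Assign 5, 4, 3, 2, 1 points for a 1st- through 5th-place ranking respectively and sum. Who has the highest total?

Q: 3·3 + 34·5 + 38·5 + 18·1 + 15·3 = 432
R: 3·4 + 34·1 + 38·3 + 18·2 + 15·4 = 256
T: 3·1 + 34·3 + 38·2 + 18·4 + 15·5 = 328
P: 3·5 + 34·4 + 38·1 + 18·5 + 15·1 = 294
S: 3·2 + 34·2 + 38·4 + 18·3 + 15·2 = 310
Q has the highest Borda score (432).

Q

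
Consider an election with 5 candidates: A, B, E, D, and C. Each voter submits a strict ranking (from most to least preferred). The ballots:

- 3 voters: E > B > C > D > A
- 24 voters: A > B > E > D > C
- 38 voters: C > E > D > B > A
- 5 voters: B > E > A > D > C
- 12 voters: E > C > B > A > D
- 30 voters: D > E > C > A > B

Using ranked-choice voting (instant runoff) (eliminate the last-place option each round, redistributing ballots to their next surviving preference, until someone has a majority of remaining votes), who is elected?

D

Round 1: A 24, B 5, E 15, D 30, C 38. Eliminate B.
Round 2: A 24, E 20, D 30, C 38. Eliminate E.
Round 3: A 29, D 30, C 53. Eliminate A.
Round 4: D 59, C 53. D has a majority.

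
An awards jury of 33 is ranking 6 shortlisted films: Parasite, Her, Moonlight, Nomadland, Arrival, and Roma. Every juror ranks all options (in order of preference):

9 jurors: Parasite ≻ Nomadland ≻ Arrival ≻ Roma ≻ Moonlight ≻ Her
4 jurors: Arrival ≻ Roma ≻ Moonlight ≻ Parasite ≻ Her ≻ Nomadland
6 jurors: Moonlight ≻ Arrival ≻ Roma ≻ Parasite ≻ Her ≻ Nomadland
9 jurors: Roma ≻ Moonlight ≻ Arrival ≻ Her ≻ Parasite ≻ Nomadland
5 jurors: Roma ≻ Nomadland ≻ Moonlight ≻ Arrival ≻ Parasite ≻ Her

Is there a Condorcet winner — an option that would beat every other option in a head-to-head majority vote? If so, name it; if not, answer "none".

none

Checking pairwise contests:
Moonlight beats Parasite 24–9.
Parasite beats Her 24–9.
Roma beats Moonlight 27–6.
Parasite beats Nomadland 28–5.
Moonlight beats Arrival 20–13.
Arrival beats Roma 19–14.
Every option loses at least one head-to-head, so there is no Condorcet winner.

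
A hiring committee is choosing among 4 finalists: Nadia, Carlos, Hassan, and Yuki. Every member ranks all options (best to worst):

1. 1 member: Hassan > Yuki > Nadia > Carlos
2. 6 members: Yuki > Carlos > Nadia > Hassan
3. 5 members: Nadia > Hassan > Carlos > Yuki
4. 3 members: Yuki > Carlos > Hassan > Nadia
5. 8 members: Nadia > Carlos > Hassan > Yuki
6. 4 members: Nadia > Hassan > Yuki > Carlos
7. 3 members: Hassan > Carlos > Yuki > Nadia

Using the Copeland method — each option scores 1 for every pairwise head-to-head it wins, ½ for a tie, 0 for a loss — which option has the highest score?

Nadia

Nadia: beats Carlos, Hassan, and Yuki → score 3.
Carlos: beats Hassan and Yuki; loses to Nadia → score 2.
Hassan: beats Yuki; loses to Nadia and Carlos → score 1.
Yuki: loses to Nadia, Carlos, and Hassan → score 0.
Nadia has the best pairwise record.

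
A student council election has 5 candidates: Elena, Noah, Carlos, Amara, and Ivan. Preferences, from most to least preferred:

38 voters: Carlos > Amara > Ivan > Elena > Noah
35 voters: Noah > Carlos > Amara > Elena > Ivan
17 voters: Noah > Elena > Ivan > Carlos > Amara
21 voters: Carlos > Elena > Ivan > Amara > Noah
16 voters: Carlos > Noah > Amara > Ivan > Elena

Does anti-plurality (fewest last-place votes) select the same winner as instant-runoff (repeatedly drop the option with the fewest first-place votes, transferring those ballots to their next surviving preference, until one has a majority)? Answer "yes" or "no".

yes

Anti-plurality — last-place votes: Elena 16, Noah 59, Carlos 0, Amara 17, Ivan 35. Winner: Carlos.
Instant-runoff — R1 Elena 0, Noah 52, Carlos 75, Amara 0, Ivan 0 (Carlos winner). Winner: Carlos.
The two methods agree.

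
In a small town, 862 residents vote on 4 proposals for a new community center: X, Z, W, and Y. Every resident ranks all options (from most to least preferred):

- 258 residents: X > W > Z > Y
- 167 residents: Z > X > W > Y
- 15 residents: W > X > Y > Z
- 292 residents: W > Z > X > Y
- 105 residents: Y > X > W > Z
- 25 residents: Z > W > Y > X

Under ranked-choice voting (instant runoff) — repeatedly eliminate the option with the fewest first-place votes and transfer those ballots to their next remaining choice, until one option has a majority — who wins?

X

Round 1: X 258, Z 192, W 307, Y 105. Eliminate Y.
Round 2: X 363, Z 192, W 307. Eliminate Z.
Round 3: X 530, W 332. X has a majority.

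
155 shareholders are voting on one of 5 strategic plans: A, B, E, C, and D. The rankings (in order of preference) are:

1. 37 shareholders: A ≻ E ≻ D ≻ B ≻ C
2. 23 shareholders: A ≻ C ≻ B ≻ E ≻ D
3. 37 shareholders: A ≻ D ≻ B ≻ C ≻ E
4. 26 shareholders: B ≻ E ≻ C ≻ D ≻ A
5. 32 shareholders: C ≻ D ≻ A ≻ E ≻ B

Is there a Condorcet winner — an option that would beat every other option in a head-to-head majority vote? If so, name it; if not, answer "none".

A

A vs B: 129–26 for A.
A vs E: 129–26 for A.
A vs C: 97–58 for A.
A vs D: 97–58 for A.
A beats every other option head-to-head.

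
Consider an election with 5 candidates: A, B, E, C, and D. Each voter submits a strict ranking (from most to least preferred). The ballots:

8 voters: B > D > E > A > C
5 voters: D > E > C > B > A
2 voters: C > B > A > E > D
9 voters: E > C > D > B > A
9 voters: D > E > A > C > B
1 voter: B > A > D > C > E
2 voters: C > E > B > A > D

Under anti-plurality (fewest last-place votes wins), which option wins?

Last-place votes: A 14, B 9, E 1, C 8, D 4.
E is ranked last by the fewest voters, so E wins.

E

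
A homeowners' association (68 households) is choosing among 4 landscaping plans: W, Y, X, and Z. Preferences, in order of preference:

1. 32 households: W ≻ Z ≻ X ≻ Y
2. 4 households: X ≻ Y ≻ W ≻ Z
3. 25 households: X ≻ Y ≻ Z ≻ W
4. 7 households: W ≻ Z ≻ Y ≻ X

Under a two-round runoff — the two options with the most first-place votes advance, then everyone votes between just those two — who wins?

Round 1 first-place votes: W 39, Y 0, X 29, Z 0.
W and X advance.
Runoff: W is preferred to X by 39 voters; X by 29.
W wins the runoff.

W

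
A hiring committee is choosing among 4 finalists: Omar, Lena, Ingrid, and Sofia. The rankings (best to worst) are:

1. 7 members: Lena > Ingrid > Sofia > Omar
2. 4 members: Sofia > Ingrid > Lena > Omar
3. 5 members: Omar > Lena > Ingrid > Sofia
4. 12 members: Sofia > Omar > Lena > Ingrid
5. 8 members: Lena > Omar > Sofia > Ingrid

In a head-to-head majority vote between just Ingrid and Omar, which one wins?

Voters preferring Ingrid to Omar: 11; preferring Omar to Ingrid: 25.
Omar wins the head-to-head.

Omar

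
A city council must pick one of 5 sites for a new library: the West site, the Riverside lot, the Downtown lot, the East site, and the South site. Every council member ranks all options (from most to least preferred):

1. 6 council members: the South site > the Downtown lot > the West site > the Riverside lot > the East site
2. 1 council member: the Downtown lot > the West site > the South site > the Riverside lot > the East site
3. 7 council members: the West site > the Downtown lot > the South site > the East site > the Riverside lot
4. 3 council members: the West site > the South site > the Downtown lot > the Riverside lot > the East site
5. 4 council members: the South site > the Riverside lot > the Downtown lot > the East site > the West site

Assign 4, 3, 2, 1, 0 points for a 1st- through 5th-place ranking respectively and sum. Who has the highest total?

the South site

the West site: 6·2 + 1·3 + 7·4 + 3·4 + 4·0 = 55
the Riverside lot: 6·1 + 1·1 + 7·0 + 3·1 + 4·3 = 22
the Downtown lot: 6·3 + 1·4 + 7·3 + 3·2 + 4·2 = 57
the East site: 6·0 + 1·0 + 7·1 + 3·0 + 4·1 = 11
the South site: 6·4 + 1·2 + 7·2 + 3·3 + 4·4 = 65
the South site has the highest Borda score (65).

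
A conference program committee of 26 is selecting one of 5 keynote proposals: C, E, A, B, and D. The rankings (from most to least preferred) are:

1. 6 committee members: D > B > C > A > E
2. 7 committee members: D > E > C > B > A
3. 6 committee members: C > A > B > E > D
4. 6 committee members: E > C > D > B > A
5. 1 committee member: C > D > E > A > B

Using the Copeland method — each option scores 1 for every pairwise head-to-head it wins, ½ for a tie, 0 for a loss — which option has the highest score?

D

C: beats A and B; ties E and D → score 3.
E: beats A and B; ties C; loses to D → score 2.5.
A: loses to C, E, B, and D → score 0.
B: beats A; loses to C, E, and D → score 1.
D: beats E, A, and B; ties C → score 3.5.
D has the best pairwise record.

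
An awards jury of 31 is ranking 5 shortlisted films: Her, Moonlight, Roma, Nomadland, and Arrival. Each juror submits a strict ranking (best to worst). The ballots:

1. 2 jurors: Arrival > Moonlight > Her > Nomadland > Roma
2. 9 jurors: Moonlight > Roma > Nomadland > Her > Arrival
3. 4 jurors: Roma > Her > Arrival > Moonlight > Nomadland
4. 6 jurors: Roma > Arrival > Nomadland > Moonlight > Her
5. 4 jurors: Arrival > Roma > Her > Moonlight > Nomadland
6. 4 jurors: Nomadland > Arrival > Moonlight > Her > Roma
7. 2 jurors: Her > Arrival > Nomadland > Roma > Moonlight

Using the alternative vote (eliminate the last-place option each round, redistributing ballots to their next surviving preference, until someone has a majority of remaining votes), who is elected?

Round 1: Her 2, Moonlight 9, Roma 10, Nomadland 4, Arrival 6. Eliminate Her.
Round 2: Moonlight 9, Roma 10, Nomadland 4, Arrival 8. Eliminate Nomadland.
Round 3: Moonlight 9, Roma 10, Arrival 12. Eliminate Moonlight.
Round 4: Roma 19, Arrival 12. Roma has a majority.

Roma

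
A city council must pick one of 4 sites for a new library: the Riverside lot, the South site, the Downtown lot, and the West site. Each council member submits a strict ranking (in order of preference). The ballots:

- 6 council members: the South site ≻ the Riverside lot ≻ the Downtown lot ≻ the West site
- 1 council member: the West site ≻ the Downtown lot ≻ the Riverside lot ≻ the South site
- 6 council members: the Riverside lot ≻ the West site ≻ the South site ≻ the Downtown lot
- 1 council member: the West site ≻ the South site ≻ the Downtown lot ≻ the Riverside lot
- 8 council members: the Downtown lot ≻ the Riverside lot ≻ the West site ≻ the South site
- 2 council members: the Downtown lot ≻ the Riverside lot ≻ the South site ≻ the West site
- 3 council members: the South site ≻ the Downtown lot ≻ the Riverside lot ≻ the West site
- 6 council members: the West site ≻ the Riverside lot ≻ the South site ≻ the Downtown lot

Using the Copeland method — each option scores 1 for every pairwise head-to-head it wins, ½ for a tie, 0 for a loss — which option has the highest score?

the Riverside lot

the Riverside lot: beats the South site, the Downtown lot, and the West site → score 3.
the South site: beats the Downtown lot; loses to the Riverside lot and the West site → score 1.
the Downtown lot: beats the West site; loses to the Riverside lot and the South site → score 1.
the West site: beats the South site; loses to the Riverside lot and the Downtown lot → score 1.
the Riverside lot has the best pairwise record.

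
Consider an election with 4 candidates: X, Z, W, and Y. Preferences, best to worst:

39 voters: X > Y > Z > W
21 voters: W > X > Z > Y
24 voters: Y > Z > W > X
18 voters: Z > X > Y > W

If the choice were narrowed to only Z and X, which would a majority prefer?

X

Voters preferring Z to X: 42; preferring X to Z: 60.
X wins the head-to-head.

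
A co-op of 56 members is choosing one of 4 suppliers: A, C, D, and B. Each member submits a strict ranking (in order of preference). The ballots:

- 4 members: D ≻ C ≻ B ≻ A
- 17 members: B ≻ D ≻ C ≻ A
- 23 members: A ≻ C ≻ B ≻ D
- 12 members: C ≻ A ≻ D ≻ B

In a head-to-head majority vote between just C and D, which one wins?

Voters preferring C to D: 35; preferring D to C: 21.
C wins the head-to-head.

C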